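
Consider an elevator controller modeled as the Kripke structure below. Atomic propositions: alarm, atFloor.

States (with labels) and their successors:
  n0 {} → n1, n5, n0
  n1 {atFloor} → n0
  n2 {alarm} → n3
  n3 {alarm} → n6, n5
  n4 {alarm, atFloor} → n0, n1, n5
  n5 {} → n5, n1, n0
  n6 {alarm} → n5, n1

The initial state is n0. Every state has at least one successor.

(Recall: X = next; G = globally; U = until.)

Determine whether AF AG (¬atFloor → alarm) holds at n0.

No

States satisfying AG (¬atFloor → alarm): ∅.
States satisfying AF AG (¬atFloor → alarm): ∅.
There is a path from n0 along which AG (¬atFloor → alarm) never holds.
n0 ∉ Sat(AF AG (¬atFloor → alarm)).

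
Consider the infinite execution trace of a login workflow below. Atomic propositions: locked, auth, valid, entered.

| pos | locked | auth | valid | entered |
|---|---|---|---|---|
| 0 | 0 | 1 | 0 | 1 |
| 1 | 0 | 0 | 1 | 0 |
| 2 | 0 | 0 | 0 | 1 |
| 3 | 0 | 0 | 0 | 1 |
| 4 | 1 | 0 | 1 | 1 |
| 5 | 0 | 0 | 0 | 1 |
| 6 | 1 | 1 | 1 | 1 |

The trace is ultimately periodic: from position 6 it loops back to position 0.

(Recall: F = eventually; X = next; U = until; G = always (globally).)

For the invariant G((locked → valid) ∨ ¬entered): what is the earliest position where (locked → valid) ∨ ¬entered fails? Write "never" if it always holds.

never

(locked → valid) ∨ ¬entered holds at every position 0..6, and those are all the positions the trace ever visits, so the invariant G((locked → valid) ∨ ¬entered) is never violated.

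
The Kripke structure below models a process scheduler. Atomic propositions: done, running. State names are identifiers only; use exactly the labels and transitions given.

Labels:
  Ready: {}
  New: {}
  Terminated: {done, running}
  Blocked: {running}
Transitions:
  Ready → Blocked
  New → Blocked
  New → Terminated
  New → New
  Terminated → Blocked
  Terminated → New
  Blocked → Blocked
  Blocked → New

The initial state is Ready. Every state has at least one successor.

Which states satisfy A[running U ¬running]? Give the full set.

{Ready, New}

States satisfying running: {Terminated, Blocked}.
States satisfying ¬running: {Ready, New}.
States satisfying A[running U ¬running]: {Ready, New}.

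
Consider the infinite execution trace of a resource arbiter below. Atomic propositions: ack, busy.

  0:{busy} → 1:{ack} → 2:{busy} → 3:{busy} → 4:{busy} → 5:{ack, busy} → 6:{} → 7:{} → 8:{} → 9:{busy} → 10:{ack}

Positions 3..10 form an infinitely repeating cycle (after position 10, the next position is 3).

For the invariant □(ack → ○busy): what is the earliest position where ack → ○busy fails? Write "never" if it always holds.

Check ack → ○busy at each position in order: 0 ✓, 1 ✓, 2 ✓, 3 ✓, 4 ✓.
At position 5 the labels are {ack, busy} and the next position 6 has {}, so ack → ○busy is false there. This is the first violation.

5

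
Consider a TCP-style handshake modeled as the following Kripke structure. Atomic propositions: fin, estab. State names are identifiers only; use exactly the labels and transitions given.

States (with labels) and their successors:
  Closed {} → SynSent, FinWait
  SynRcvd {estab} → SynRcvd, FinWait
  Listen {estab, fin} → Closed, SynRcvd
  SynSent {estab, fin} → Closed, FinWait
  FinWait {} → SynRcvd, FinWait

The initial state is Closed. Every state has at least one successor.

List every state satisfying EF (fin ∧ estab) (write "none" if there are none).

States satisfying fin ∧ estab: {Listen, SynSent}.
States satisfying EF (fin ∧ estab): {Closed, Listen, SynSent}.

{Closed, Listen, SynSent}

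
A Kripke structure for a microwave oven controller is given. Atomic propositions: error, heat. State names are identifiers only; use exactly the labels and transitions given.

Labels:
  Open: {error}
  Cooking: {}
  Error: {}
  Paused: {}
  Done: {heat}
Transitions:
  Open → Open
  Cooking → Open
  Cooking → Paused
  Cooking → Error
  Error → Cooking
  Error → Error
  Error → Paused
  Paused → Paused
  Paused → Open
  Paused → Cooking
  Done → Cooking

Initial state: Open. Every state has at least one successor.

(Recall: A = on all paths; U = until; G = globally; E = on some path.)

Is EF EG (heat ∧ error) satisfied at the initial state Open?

States satisfying EG (heat ∧ error): ∅.
States satisfying EF EG (heat ∧ error): ∅.
No suitable path/successor from Open witnesses the formula.
Open ∉ Sat(EF EG (heat ∧ error)).

Violated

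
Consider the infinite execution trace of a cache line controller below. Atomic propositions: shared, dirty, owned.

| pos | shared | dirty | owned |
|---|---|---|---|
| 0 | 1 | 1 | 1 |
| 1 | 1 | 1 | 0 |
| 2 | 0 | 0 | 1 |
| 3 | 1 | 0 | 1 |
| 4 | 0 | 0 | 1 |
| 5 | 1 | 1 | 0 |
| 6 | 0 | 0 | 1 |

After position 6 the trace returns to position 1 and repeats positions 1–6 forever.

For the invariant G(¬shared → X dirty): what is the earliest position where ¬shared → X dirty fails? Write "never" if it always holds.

Check ¬shared → X dirty at each position in order: 0 ✓, 1 ✓.
At position 2 the labels are {owned} and the next position 3 has {owned, shared}, so ¬shared → X dirty is false there. This is the first violation.

2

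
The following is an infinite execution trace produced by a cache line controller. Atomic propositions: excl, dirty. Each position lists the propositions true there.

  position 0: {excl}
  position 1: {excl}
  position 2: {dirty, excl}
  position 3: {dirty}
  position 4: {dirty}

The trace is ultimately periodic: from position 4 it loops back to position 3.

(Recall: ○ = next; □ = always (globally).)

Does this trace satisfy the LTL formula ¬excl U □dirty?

No

Walking from position 0: at position 0, □dirty has not yet held and ¬excl fails, so ¬excl U □dirty is false.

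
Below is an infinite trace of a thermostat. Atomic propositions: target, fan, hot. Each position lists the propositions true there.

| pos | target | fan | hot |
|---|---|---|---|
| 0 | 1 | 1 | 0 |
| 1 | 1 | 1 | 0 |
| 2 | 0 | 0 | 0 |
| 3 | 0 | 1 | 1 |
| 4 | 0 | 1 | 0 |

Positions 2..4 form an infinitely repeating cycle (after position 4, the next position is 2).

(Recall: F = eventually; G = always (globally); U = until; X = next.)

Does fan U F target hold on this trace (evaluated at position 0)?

Yes

Walking from position 0: F target first holds at position 0, and fan holds at every earlier position along the way, so fan U F target holds.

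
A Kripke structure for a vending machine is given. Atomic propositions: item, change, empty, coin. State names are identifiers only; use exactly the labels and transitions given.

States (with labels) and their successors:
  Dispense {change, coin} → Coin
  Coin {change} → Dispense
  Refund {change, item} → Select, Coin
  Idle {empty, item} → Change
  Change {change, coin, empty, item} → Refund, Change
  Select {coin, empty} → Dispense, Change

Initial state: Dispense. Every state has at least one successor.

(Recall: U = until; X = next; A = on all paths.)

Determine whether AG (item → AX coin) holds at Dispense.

Holds

States satisfying item → AX coin: {Dispense, Coin, Idle, Select}.
States satisfying AG (item → AX coin): {Dispense, Coin}.
Every state reachable from Dispense satisfies item → AX coin.
Dispense ∈ Sat(AG (item → AX coin)).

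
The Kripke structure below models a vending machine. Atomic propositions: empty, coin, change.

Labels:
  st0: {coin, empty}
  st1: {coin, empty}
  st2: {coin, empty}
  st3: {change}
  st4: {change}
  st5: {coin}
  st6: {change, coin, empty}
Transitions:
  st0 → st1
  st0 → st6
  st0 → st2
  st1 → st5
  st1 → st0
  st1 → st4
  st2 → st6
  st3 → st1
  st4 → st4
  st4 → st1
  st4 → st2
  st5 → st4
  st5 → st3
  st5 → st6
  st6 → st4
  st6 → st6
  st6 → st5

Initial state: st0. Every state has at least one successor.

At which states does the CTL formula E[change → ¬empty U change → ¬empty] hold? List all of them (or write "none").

{st0, st1, st2, st3, st4, st5}

States satisfying change → ¬empty: {st0, st1, st2, st3, st4, st5}.
States satisfying E[change → ¬empty U change → ¬empty]: {st0, st1, st2, st3, st4, st5}.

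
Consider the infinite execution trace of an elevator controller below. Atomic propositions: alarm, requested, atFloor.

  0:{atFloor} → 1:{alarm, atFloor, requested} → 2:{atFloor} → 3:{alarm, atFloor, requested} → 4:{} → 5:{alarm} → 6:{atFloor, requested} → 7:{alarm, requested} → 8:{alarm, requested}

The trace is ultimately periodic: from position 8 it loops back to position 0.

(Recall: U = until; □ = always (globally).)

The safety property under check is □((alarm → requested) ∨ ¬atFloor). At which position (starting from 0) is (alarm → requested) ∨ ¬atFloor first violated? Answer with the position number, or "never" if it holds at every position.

never

(alarm → requested) ∨ ¬atFloor holds at every position 0..8, and those are all the positions the trace ever visits, so the invariant □((alarm → requested) ∨ ¬atFloor) is never violated.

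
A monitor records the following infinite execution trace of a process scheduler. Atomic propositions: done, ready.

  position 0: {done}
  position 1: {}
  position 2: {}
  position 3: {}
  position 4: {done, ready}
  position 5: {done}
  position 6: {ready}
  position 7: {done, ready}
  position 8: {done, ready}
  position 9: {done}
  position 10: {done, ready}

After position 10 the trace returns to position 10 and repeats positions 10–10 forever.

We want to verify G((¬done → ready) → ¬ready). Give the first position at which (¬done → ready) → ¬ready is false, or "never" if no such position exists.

4

Check (¬done → ready) → ¬ready at each position in order: 0 ✓, 1 ✓, 2 ✓, 3 ✓.
At position 4 the labels are {done, ready}, so (¬done → ready) → ¬ready is false there. This is the first violation.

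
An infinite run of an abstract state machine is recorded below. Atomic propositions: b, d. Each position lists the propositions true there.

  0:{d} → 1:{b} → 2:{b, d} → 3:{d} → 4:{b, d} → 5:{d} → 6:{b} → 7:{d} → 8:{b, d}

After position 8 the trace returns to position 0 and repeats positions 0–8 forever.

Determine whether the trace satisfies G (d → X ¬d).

d → X ¬d must hold at every position from 0 onward. It fails at position 2, so G (d → X ¬d) is false.
Positions where d holds: 0, 2, 3, 4, 5, 7, 8.
Check X ¬d at each: 0→ok, 2→fails, 3→fails, 4→fails, 5→ok, 7→fails, 8→fails.

Violated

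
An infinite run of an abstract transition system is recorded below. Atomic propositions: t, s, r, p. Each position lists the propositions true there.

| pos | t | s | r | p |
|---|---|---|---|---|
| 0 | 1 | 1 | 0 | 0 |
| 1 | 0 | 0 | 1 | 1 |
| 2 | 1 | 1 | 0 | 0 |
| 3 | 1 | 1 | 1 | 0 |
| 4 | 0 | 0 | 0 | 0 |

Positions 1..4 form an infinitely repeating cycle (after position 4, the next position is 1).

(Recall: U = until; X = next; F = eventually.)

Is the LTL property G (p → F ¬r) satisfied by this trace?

Holds

p → F ¬r holds at every position 0..4, and those are all positions ever visited, so G (p → F ¬r) holds.
Positions where p holds: 1.
Check F ¬r at each: 1→ok.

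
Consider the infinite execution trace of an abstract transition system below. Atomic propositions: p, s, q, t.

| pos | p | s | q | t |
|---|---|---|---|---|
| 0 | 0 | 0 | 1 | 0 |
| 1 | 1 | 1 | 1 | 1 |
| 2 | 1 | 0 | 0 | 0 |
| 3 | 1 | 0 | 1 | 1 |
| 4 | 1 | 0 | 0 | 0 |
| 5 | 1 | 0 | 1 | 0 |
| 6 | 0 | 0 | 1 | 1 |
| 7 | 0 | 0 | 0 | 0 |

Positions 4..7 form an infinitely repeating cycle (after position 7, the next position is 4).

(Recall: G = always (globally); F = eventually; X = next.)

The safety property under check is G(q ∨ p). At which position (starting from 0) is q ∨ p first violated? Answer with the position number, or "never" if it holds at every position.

7

Check q ∨ p at each position in order: 0 ✓, 1 ✓, 2 ✓, 3 ✓, 4 ✓, 5 ✓, 6 ✓.
At position 7 the labels are {}, so q ∨ p is false there. This is the first violation.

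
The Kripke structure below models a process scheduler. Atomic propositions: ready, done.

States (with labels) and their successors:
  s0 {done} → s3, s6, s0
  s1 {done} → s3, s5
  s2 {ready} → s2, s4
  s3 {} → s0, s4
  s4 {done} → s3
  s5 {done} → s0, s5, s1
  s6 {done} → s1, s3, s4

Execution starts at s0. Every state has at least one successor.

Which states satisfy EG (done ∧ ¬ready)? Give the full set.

States satisfying done ∧ ¬ready: {s0, s1, s4, s5, s6}.
States satisfying EG (done ∧ ¬ready): {s0, s1, s5, s6}.

{s0, s1, s5, s6}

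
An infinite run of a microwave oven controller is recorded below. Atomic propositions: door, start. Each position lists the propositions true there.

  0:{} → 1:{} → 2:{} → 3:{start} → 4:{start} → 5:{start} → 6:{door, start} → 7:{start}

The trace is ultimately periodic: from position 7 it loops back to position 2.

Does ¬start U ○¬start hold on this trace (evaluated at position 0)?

Walking from position 0: ○¬start first holds at position 0, and ¬start holds at every earlier position along the way, so ¬start U ○¬start holds.

Satisfied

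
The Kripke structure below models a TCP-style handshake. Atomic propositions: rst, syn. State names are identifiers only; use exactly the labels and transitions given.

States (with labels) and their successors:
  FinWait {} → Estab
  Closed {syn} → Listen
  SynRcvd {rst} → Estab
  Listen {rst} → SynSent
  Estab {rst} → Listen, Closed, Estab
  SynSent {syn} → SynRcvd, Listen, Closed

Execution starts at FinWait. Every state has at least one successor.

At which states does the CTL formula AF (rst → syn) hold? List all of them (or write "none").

{FinWait, Closed, Listen, SynSent}

States satisfying rst → syn: {FinWait, Closed, SynSent}.
States satisfying AF (rst → syn): {FinWait, Closed, Listen, SynSent}.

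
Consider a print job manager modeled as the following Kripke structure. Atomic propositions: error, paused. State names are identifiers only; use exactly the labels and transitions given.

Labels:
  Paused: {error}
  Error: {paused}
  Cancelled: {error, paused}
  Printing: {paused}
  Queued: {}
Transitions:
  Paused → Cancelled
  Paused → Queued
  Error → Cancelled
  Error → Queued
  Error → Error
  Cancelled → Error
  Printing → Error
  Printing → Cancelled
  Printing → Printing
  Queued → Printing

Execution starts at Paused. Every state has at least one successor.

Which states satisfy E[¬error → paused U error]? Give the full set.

{Paused, Error, Cancelled, Printing}

States satisfying ¬error → paused: {Paused, Error, Cancelled, Printing}.
States satisfying error: {Paused, Cancelled}.
States satisfying E[¬error → paused U error]: {Paused, Error, Cancelled, Printing}.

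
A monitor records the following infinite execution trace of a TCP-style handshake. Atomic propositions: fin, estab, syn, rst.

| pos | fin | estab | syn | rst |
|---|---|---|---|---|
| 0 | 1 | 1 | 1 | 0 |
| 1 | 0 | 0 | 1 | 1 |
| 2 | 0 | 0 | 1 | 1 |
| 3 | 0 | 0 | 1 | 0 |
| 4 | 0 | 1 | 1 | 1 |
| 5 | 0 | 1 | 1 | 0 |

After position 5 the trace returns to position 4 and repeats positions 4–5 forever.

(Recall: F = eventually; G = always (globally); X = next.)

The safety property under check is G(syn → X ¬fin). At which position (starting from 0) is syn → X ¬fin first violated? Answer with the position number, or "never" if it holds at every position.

syn → X ¬fin holds at every position 0..5, and those are all the positions the trace ever visits, so the invariant G(syn → X ¬fin) is never violated.

never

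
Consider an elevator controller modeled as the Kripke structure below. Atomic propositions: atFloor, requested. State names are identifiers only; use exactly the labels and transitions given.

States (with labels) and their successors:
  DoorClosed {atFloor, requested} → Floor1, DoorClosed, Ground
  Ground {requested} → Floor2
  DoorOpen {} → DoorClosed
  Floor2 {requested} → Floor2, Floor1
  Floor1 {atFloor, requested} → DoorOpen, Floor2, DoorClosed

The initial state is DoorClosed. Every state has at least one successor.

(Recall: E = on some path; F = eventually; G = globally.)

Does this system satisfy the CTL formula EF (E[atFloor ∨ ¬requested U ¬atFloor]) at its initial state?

States satisfying E[atFloor ∨ ¬requested U ¬atFloor]: {DoorClosed, Ground, DoorOpen, Floor2, Floor1}.
States satisfying EF (E[atFloor ∨ ¬requested U ¬atFloor]): {DoorClosed, Ground, DoorOpen, Floor2, Floor1}.
Some path from DoorClosed reaches a state where E[atFloor ∨ ¬requested U ¬atFloor] holds.
DoorClosed ∈ Sat(EF (E[atFloor ∨ ¬requested U ¬atFloor])).

Satisfied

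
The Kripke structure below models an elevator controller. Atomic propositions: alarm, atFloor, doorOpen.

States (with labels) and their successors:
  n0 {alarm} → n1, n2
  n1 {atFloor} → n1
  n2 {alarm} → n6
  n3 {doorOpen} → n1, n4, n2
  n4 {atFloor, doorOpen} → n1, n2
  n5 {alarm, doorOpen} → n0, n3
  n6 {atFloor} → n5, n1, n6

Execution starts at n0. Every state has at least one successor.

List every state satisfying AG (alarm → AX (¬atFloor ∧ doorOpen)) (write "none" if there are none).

{n1}

States satisfying alarm → AX (¬atFloor ∧ doorOpen): {n1, n3, n4, n6}.
States satisfying AG (alarm → AX (¬atFloor ∧ doorOpen)): {n1}.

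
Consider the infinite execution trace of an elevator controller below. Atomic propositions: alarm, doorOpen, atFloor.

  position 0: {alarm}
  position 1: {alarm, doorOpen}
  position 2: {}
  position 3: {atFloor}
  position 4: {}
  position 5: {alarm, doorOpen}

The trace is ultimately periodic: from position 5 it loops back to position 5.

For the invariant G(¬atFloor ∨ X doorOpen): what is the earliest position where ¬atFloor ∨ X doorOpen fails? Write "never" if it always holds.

3

Check ¬atFloor ∨ X doorOpen at each position in order: 0 ✓, 1 ✓, 2 ✓.
At position 3 the labels are {atFloor} and the next position 4 has {}, so ¬atFloor ∨ X doorOpen is false there. This is the first violation.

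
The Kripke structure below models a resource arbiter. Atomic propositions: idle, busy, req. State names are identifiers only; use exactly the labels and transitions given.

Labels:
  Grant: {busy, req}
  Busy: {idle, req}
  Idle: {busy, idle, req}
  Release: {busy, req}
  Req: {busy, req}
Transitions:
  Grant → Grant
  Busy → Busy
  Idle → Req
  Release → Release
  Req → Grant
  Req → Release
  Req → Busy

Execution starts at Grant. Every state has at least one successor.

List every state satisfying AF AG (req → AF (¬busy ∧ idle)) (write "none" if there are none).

{Busy}

States satisfying AG (req → AF (¬busy ∧ idle)): {Busy}.
States satisfying AF AG (req → AF (¬busy ∧ idle)): {Busy}.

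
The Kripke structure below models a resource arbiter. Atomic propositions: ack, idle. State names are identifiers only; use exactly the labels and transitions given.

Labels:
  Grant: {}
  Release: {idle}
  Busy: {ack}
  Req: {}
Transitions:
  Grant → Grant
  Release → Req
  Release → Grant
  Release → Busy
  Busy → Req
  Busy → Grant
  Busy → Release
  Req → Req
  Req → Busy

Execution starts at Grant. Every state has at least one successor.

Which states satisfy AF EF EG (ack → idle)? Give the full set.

{Grant, Release, Busy, Req}

States satisfying EF EG (ack → idle): {Grant, Release, Busy, Req}.
States satisfying AF EF EG (ack → idle): {Grant, Release, Busy, Req}.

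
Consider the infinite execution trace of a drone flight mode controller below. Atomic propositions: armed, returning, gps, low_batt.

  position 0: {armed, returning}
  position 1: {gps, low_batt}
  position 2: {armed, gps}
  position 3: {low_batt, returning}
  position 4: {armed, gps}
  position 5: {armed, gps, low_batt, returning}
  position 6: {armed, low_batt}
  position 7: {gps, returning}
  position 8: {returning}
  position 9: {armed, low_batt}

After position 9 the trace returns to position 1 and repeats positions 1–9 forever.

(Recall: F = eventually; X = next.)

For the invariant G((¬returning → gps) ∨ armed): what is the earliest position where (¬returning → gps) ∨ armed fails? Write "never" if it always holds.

never

(¬returning → gps) ∨ armed holds at every position 0..9, and those are all the positions the trace ever visits, so the invariant G((¬returning → gps) ∨ armed) is never violated.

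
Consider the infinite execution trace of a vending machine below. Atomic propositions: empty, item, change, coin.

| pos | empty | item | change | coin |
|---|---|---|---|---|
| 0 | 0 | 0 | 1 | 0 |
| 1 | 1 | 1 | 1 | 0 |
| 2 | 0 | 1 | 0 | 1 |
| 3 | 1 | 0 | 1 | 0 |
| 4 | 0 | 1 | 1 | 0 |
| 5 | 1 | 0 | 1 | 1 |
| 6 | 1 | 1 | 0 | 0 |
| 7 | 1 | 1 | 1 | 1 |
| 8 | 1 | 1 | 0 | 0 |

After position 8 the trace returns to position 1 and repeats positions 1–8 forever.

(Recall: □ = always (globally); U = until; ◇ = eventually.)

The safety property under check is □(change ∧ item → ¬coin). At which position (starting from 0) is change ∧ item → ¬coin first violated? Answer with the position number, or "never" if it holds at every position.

7

Check change ∧ item → ¬coin at each position in order: 0 ✓, 1 ✓, 2 ✓, 3 ✓, 4 ✓, 5 ✓, 6 ✓.
At position 7 the labels are {change, coin, empty, item}, so change ∧ item → ¬coin is false there. This is the first violation.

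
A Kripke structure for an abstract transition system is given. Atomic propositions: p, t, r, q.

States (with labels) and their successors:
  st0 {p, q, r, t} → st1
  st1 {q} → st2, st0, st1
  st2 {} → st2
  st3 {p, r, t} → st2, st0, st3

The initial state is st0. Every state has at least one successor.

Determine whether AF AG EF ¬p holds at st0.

Holds

States satisfying AG EF ¬p: {st0, st1, st2, st3}.
States satisfying AF AG EF ¬p: {st0, st1, st2, st3}.
st0 ∈ Sat(AF AG EF ¬p).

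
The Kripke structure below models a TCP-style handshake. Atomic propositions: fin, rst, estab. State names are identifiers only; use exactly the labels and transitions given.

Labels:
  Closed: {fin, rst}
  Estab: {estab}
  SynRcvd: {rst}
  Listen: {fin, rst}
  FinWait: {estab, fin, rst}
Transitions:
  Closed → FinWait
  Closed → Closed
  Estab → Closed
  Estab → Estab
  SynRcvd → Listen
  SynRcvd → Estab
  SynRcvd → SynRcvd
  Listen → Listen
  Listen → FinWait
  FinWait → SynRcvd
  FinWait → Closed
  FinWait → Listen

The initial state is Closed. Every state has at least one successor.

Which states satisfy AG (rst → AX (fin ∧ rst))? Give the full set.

States satisfying rst → AX (fin ∧ rst): {Closed, Estab, Listen}.
States satisfying AG (rst → AX (fin ∧ rst)): ∅.

none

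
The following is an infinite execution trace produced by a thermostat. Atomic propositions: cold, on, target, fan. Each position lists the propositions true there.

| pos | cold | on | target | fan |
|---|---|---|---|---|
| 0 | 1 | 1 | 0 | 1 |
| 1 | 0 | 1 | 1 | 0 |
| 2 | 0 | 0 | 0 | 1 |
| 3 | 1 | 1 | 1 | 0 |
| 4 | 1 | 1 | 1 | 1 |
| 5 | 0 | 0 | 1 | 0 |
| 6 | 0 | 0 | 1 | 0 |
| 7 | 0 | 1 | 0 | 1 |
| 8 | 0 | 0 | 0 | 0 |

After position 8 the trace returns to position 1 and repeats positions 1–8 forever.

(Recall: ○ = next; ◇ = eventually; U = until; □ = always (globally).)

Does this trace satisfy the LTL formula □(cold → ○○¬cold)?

Holds

cold → ○○¬cold holds at every position 0..8, and those are all positions ever visited, so □(cold → ○○¬cold) holds.
Positions where cold holds: 0, 3, 4.
Check ○○¬cold at each: 0→ok, 3→ok, 4→ok.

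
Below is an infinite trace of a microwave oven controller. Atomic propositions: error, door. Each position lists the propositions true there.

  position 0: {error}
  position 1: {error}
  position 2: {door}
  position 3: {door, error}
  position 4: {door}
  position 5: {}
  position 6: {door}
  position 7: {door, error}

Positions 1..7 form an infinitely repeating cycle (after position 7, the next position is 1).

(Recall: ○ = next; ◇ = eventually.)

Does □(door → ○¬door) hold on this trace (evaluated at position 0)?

door → ○¬door must hold at every position from 0 onward. It fails at position 2, so □(door → ○¬door) is false.
Positions where door holds: 2, 3, 4, 6, 7.
Check ○¬door at each: 2→fails, 3→fails, 4→ok, 6→fails, 7→ok.

Does not hold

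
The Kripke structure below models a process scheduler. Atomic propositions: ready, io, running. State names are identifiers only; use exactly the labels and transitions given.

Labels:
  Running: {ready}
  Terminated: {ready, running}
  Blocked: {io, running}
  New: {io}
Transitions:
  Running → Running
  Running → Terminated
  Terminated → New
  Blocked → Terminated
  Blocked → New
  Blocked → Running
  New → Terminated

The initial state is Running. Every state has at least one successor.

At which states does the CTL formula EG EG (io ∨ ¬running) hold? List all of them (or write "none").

States satisfying EG (io ∨ ¬running): {Running, Blocked}.
States satisfying EG EG (io ∨ ¬running): {Running, Blocked}.

{Running, Blocked}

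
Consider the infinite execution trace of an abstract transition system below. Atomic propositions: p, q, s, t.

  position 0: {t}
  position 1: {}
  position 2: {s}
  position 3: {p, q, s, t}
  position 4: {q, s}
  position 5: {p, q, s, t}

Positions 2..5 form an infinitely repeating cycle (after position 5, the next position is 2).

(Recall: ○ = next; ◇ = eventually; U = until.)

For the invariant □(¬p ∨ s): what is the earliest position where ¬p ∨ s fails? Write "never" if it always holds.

never

¬p ∨ s holds at every position 0..5, and those are all the positions the trace ever visits, so the invariant □(¬p ∨ s) is never violated.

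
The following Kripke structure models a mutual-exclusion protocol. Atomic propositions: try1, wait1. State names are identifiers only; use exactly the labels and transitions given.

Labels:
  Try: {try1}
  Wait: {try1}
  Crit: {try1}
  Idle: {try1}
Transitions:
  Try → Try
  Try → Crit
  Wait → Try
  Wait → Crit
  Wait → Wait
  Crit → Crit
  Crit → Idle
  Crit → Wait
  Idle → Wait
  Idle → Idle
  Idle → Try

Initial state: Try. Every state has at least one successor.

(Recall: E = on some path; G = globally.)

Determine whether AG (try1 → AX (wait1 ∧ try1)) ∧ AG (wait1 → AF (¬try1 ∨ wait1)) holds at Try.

No

States satisfying try1 → AX (wait1 ∧ try1): ∅.
States satisfying AG (try1 → AX (wait1 ∧ try1)): ∅.
States satisfying wait1 → AF (¬try1 ∨ wait1): {Try, Wait, Crit, Idle}.
States satisfying AG (wait1 → AF (¬try1 ∨ wait1)): {Try, Wait, Crit, Idle}.
States satisfying AG (try1 → AX (wait1 ∧ try1)) ∧ AG (wait1 → AF (¬try1 ∨ wait1)): ∅.
Try ∉ Sat(AG (try1 → AX (wait1 ∧ try1)) ∧ AG (wait1 → AF (¬try1 ∨ wait1))).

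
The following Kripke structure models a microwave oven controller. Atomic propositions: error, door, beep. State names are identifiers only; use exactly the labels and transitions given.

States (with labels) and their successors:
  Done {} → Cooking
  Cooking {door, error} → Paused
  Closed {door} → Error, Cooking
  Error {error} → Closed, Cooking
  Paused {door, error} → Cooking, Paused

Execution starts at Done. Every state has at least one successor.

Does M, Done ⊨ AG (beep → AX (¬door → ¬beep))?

States satisfying beep → AX (¬door → ¬beep): {Done, Cooking, Closed, Error, Paused}.
States satisfying AG (beep → AX (¬door → ¬beep)): {Done, Cooking, Closed, Error, Paused}.
Every state reachable from Done satisfies beep → AX (¬door → ¬beep).
Done ∈ Sat(AG (beep → AX (¬door → ¬beep))).

Holds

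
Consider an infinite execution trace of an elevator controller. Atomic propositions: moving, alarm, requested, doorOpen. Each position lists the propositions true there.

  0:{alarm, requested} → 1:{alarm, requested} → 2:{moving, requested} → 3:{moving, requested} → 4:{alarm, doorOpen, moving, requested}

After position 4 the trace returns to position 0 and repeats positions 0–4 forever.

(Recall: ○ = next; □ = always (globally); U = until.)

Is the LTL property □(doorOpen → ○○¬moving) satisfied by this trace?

doorOpen → ○○¬moving holds at every position 0..4, and those are all positions ever visited, so □(doorOpen → ○○¬moving) holds.
Positions where doorOpen holds: 4.
Check ○○¬moving at each: 4→ok.

Holds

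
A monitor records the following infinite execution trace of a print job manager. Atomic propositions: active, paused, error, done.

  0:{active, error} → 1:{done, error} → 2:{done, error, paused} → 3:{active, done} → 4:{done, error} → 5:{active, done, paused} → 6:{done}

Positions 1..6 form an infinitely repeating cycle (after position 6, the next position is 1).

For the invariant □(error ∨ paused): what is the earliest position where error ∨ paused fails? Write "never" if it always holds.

Check error ∨ paused at each position in order: 0 ✓, 1 ✓, 2 ✓.
At position 3 the labels are {active, done}, so error ∨ paused is false there. This is the first violation.

3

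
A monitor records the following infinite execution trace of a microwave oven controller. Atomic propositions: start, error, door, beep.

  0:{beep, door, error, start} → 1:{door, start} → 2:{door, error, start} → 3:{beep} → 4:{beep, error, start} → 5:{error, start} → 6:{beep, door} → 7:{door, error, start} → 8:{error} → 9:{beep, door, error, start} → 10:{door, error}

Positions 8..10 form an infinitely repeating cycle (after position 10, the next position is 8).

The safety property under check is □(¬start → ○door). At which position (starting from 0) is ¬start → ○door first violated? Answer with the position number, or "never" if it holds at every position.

Check ¬start → ○door at each position in order: 0 ✓, 1 ✓, 2 ✓.
At position 3 the labels are {beep} and the next position 4 has {beep, error, start}, so ¬start → ○door is false there. This is the first violation.

3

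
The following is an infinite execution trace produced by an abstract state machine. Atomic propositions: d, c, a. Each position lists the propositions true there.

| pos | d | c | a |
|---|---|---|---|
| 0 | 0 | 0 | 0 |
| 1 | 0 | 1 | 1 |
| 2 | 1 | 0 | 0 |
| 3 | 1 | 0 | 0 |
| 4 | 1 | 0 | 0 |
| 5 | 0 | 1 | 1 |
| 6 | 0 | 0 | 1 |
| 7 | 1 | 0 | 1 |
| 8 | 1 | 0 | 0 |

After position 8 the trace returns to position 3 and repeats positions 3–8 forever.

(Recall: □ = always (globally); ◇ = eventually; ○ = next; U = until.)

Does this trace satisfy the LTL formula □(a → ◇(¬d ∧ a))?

Satisfied

a → ◇(¬d ∧ a) holds at every position 0..8, and those are all positions ever visited, so □(a → ◇(¬d ∧ a)) holds.
Positions where a holds: 1, 5, 6, 7.
Check ◇(¬d ∧ a) at each: 1→ok, 5→ok, 6→ok, 7→ok.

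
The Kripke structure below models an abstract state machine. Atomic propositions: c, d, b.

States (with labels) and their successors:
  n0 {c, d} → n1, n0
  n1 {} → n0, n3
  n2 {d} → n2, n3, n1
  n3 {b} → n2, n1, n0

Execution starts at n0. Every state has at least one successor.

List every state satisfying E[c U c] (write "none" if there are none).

States satisfying c: {n0}.
States satisfying E[c U c]: {n0}.

{n0}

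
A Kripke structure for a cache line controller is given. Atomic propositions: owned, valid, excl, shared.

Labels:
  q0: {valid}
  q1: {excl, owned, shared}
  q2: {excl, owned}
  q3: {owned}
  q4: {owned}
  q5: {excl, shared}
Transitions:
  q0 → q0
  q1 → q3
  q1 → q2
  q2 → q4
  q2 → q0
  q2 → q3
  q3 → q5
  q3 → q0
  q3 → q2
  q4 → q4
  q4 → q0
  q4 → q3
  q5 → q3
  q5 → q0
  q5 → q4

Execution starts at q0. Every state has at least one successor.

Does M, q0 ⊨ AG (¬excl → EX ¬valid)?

No

States satisfying ¬excl → EX ¬valid: {q1, q2, q3, q4, q5}.
States satisfying AG (¬excl → EX ¬valid): ∅.
q0 is reachable from q0 and violates ¬excl → EX ¬valid, so AG fails at q0.
q0 ∉ Sat(AG (¬excl → EX ¬valid)).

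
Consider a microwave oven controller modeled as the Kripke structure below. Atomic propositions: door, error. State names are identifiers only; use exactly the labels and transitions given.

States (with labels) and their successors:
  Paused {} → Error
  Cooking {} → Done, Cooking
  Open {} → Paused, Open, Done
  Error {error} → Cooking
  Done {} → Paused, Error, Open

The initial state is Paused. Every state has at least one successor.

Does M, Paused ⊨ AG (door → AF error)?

Satisfied

States satisfying door → AF error: {Paused, Cooking, Open, Error, Done}.
States satisfying AG (door → AF error): {Paused, Cooking, Open, Error, Done}.
Every state reachable from Paused satisfies door → AF error.
Paused ∈ Sat(AG (door → AF error)).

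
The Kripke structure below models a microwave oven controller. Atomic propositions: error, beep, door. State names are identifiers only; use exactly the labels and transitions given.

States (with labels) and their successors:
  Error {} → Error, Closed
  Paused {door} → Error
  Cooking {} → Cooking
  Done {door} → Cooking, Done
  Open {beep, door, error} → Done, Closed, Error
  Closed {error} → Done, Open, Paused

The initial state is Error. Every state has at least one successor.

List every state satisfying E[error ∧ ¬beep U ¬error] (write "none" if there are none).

{Error, Paused, Cooking, Done, Closed}

States satisfying error ∧ ¬beep: {Closed}.
States satisfying ¬error: {Error, Paused, Cooking, Done}.
States satisfying E[error ∧ ¬beep U ¬error]: {Error, Paused, Cooking, Done, Closed}.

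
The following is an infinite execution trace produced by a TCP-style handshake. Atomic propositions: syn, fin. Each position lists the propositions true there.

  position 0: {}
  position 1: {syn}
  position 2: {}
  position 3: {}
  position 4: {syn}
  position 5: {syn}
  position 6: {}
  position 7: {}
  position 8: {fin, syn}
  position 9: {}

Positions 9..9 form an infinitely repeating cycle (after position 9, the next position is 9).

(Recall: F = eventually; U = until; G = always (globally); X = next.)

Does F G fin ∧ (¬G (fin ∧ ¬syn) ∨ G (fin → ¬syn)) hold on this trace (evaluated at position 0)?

Violated

G fin is false at every position 0..9, so it never becomes true and F G fin fails.
At position 0: F G fin is false; ¬G (fin ∧ ¬syn) ∨ G (fin → ¬syn) is true; so F G fin ∧ (¬G (fin ∧ ¬syn) ∨ G (fin → ¬syn)) is false.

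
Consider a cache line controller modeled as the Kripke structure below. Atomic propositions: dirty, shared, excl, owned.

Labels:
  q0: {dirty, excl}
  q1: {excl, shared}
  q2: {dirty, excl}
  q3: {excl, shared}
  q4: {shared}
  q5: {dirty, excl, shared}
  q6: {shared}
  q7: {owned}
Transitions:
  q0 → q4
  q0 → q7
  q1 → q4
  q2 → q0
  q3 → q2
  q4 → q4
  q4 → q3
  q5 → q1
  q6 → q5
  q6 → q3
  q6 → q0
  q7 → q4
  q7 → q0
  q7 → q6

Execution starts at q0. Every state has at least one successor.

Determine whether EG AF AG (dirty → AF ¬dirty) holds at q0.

States satisfying AF AG (dirty → AF ¬dirty): {q0, q1, q2, q3, q4, q5, q6, q7}.
States satisfying EG AF AG (dirty → AF ¬dirty): {q0, q1, q2, q3, q4, q5, q6, q7}.
q0 ∈ Sat(EG AF AG (dirty → AF ¬dirty)).

Yes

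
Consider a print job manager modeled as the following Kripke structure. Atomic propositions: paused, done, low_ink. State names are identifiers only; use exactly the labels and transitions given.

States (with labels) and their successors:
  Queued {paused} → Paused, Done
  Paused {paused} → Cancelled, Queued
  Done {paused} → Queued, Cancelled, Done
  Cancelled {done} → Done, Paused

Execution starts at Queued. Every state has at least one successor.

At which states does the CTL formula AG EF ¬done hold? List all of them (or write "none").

States satisfying EF ¬done: {Queued, Paused, Done, Cancelled}.
States satisfying AG EF ¬done: {Queued, Paused, Done, Cancelled}.

{Queued, Paused, Done, Cancelled}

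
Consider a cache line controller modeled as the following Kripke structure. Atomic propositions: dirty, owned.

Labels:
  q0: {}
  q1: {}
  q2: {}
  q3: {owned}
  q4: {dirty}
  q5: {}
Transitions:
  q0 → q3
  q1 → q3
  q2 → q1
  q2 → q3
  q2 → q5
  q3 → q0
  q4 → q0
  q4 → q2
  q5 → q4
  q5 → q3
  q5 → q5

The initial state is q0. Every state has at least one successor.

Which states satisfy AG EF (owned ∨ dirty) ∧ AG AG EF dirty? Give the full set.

States satisfying EF (owned ∨ dirty): {q0, q1, q2, q3, q4, q5}.
States satisfying AG EF (owned ∨ dirty): {q0, q1, q2, q3, q4, q5}.
States satisfying AG EF dirty: ∅.
States satisfying AG AG EF dirty: ∅.
States satisfying AG EF (owned ∨ dirty) ∧ AG AG EF dirty: ∅.

none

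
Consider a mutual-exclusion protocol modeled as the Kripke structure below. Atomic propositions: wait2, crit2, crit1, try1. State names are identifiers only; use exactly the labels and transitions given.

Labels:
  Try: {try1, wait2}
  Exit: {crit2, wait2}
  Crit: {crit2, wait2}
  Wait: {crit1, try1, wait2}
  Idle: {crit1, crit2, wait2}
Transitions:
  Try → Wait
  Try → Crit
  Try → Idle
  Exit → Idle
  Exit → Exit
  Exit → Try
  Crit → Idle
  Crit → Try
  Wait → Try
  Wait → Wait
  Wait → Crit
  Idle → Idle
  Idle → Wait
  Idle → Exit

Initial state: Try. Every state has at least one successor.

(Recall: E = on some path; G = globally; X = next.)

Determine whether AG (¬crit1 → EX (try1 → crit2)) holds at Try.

Satisfied

States satisfying ¬crit1 → EX (try1 → crit2): {Try, Exit, Crit, Wait, Idle}.
States satisfying AG (¬crit1 → EX (try1 → crit2)): {Try, Exit, Crit, Wait, Idle}.
Every state reachable from Try satisfies ¬crit1 → EX (try1 → crit2).
Try ∈ Sat(AG (¬crit1 → EX (try1 → crit2))).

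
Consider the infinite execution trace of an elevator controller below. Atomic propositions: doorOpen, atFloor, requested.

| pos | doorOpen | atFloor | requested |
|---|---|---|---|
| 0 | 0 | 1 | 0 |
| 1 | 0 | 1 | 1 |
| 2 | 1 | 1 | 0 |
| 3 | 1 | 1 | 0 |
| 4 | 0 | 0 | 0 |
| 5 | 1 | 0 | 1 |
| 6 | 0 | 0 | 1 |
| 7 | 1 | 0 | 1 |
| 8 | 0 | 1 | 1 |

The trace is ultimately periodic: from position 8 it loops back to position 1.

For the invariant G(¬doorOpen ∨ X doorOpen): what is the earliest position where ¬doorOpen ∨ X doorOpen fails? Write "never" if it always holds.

Check ¬doorOpen ∨ X doorOpen at each position in order: 0 ✓, 1 ✓, 2 ✓.
At position 3 the labels are {atFloor, doorOpen} and the next position 4 has {}, so ¬doorOpen ∨ X doorOpen is false there. This is the first violation.

3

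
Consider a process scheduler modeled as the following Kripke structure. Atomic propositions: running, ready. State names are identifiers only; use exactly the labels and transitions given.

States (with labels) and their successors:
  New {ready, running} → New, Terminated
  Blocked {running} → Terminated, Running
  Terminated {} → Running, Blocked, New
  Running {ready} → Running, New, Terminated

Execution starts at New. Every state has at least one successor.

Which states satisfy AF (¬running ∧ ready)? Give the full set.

{Running}

States satisfying ¬running ∧ ready: {Running}.
States satisfying AF (¬running ∧ ready): {Running}.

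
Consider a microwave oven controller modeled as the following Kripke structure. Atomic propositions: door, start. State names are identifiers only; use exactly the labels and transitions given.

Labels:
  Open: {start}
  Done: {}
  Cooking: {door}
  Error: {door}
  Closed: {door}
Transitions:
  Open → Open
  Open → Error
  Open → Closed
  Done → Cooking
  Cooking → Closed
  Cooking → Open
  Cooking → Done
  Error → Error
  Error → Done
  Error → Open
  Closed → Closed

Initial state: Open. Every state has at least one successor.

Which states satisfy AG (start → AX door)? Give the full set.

States satisfying start → AX door: {Done, Cooking, Error, Closed}.
States satisfying AG (start → AX door): {Closed}.

{Closed}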